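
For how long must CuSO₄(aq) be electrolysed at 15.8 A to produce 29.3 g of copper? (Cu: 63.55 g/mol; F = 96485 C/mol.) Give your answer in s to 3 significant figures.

n(Cu) = 29.3 / 63.55 = 0.4611 mol
Cu²⁺ + 2e⁻ → Cu, so n(e⁻) = 2 × 0.4611 = 0.9222 mol
Q = 0.9222 × 96485 = 88980 C
t = Q / I = 88980 / 15.8 = 5632 s

5630 s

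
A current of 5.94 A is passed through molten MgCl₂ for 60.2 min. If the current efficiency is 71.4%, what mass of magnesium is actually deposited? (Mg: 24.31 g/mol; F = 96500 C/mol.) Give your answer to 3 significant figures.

1.93 g

Q = 5.94 × 3612 = 21460 C
n(e⁻) = 21460 / 96500 = 0.2224 mol
Mg²⁺ + 2e⁻ → Mg, so theoretical m(Mg) = 0.1112 × 24.31 = 2.703 g
Actual mass = 71.4% × 2.703 = 1.93 g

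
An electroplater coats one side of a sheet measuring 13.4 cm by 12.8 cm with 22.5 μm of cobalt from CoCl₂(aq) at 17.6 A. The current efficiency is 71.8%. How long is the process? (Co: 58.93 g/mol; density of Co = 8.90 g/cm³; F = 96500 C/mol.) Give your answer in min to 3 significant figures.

Plated area = 13.4 × 12.8 = 171.5 cm²
Volume = 171.5 × 22.5×10⁻⁴ cm = 0.3859 cm³
m(Co) = 0.3859 × 8.90 = 3.435 g
n(Co) = 3.435 / 58.93 = 0.05829 mol; n(e⁻) = 2 × 0.05829 = 0.1166 mol
Q = 0.1166 × 96500 / 0.718 = 15670 C
t = 15670 / 17.6 = 890.3 s = 14.8 min

14.8 min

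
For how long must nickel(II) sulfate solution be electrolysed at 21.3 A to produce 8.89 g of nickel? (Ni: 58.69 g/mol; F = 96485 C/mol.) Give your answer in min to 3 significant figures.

22.9 min

n(Ni) = 8.89 / 58.69 = 0.1515 mol
Ni²⁺ + 2e⁻ → Ni, so n(e⁻) = 2 × 0.1515 = 0.3030 mol
Q = 0.3030 × 96485 = 29230 C
t = Q / I = 29230 / 21.3 = 1372 s = 22.9 min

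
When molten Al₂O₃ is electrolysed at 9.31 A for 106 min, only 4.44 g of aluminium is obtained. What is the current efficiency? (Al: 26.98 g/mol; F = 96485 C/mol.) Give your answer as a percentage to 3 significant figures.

Q = 9.31 × 6360 = 59210 C
n(e⁻) = 59210 / 96485 = 0.6137 mol
Al³⁺ + 3e⁻ → Al, so theoretical n(Al) = 0.2046 mol → 5.520 g
Efficiency = 4.44 / 5.520 = 0.8043 = 80.4%

80.4%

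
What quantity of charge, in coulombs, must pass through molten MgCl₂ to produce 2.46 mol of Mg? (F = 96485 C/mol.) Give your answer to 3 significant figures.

Mg²⁺ + 2e⁻ → Mg, so n(e⁻) = 2 × 2.46 = 4.920 mol
Q = 4.920 × 96485 = 4.747×10^5 C

4.75×10^5 C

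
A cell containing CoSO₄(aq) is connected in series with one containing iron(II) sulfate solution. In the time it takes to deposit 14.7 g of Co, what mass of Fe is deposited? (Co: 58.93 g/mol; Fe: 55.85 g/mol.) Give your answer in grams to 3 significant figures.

13.9 g

n(Co) = 14.7 / 58.93 = 0.2494 mol
Co²⁺ + 2e⁻ → Co, so n(e⁻) = 2 × 0.2494 = 0.4988 mol
The cells are in series, so the same charge (and hence the same n(e⁻) = 0.4988 mol) passes through both.
Fe²⁺ + 2e⁻ → Fe, so n(Fe) = 0.4988 / 2 = 0.2494 mol
m(Fe) = 0.2494 × 55.85 = 13.9 g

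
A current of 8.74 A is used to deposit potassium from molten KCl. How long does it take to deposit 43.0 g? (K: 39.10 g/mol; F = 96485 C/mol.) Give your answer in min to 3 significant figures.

202 min

n(K) = 43.0 / 39.10 = 1.100 mol
K⁺ + e⁻ → K, so n(e⁻) = 1.100 mol
Q = 1.100 × 96485 = 1.061×10^5 C
t = Q / I = 1.061×10^5 / 8.74 = 12140 s = 202 min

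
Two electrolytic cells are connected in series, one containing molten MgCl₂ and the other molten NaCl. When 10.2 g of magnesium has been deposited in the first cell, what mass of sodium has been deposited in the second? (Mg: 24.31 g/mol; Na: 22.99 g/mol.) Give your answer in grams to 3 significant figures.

19.3 g

n(Mg) = 10.2 / 24.31 = 0.4196 mol
Mg²⁺ + 2e⁻ → Mg, so n(e⁻) = 2 × 0.4196 = 0.8392 mol
Since the cells are in series, n(e⁻) in the Na cell is also 0.8392 mol.
Na⁺ + e⁻ → Na, so n(Na) = 0.8392 mol
m(Na) = 0.8392 × 22.99 = 19.3 g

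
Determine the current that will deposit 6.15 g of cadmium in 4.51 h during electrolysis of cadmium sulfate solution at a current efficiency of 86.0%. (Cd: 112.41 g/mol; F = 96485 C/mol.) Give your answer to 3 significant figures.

0.756 A

n(Cd) = 6.15 / 112.41 = 0.05471 mol
Cd²⁺ + 2e⁻ → Cd, so n(e⁻) = 2 × 0.05471 = 0.1094 mol
Q = 0.1094 × 96485 / 0.860 = 12270 C
I = Q / t = 12270 / 16236 s = 0.756 A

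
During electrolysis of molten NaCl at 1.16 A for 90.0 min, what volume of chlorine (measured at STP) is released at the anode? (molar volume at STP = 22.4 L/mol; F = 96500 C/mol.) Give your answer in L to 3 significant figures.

Q = 1.16 A × 5400 s = 6264 C
n(e⁻) = Q/F = 6264/96500 = 0.06491 mol
2Cl⁻ → Cl₂ + 2e⁻, so n(Cl₂) = 0.06491 / 2 = 0.03246 mol
V = 0.03246 × 22.4 = 0.7271 L

0.727 L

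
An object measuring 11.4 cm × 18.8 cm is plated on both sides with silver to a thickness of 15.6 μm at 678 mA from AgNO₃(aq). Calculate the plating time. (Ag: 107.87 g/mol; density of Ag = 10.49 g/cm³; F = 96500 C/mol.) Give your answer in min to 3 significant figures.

154 min

Plated area = 2 × 11.4 × 18.8 = 428.6 cm²
Volume = 428.6 × 15.6×10⁻⁴ cm = 0.6686 cm³
m(Ag) = 0.6686 × 10.49 = 7.014 g
n(Ag) = 7.014 / 107.87 = 0.06502 mol; n(e⁻) = 0.06502 mol
Q = 0.06502 × 96500 = 6274 C
t = 6274 / 0.678 = 9254 s = 154 min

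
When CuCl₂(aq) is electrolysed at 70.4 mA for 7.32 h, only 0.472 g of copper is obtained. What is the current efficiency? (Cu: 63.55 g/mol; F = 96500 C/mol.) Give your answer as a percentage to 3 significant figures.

77.3%

Q = 0.0704 × 26352 = 1855 C
n(e⁻) = 1855 / 96500 = 0.01922 mol
Cu²⁺ + 2e⁻ → Cu, so theoretical n(Cu) = 0.009610 mol → 0.6107 g
Efficiency = 0.472 / 0.6107 = 0.7729 = 77.3%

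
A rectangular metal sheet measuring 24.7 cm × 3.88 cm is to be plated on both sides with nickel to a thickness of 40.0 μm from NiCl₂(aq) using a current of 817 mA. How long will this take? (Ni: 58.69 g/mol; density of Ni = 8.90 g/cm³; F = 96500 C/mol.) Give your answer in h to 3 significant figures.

7.63 h

Plated area = 2 × 24.7 × 3.88 = 191.7 cm²
Volume = 191.7 × 40.0×10⁻⁴ cm = 0.7668 cm³
m(Ni) = 0.7668 × 8.90 = 6.825 g
n(Ni) = 6.825 / 58.69 = 0.1163 mol; n(e⁻) = 2 × 0.1163 = 0.2326 mol
Q = 0.2326 × 96500 = 22450 C
t = 22450 / 0.817 = 27480 s = 7.63 h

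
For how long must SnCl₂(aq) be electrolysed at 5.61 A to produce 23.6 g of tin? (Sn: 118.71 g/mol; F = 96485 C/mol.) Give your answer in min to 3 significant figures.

114 min

n(Sn) = 23.6 / 118.71 = 0.1988 mol
Sn²⁺ + 2e⁻ → Sn, so n(e⁻) = 2 × 0.1988 = 0.3976 mol
Q = 0.3976 × 96485 = 38360 C
t = Q / I = 38360 / 5.61 = 6838 s = 114 min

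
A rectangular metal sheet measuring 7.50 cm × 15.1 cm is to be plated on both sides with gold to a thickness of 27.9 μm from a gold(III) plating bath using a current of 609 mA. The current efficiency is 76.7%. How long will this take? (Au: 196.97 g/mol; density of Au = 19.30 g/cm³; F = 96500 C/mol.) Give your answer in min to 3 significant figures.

640 min

Plated area = 2 × 7.50 × 15.1 = 226.5 cm²
Volume = 226.5 × 27.9×10⁻⁴ cm = 0.6319 cm³
m(Au) = 0.6319 × 19.30 = 12.20 g
n(Au) = 12.20 / 196.97 = 0.06194 mol; n(e⁻) = 3 × 0.06194 = 0.1858 mol
Q = 0.1858 × 96500 / 0.767 = 23380 C
t = 23380 / 0.609 = 38390 s = 640 min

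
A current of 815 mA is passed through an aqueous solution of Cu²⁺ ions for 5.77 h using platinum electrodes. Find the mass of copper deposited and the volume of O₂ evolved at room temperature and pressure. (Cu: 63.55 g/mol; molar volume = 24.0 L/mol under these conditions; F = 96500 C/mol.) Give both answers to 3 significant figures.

Q = 0.815 × 20772 = 16930 C; n(e⁻) = 16930 / 96500 = 0.1754 mol
Cathode: Cu²⁺ + 2e⁻ → Cu → n(Cu) = 0.1754/2 = 0.08770 mol → 5.57 g
Anode: 2H₂O → O₂ + 4H⁺ + 4e⁻ → n(O₂) = 0.1754/4 = 0.04385 mol → 1.05 L

5.57 g Cu; 1.05 L O₂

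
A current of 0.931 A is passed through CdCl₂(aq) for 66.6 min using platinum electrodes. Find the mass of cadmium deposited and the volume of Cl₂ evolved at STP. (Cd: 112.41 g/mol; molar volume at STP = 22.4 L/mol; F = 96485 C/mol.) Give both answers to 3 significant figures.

2.17 g Cd; 0.432 L Cl₂

Q = 0.931 × 3996 = 3720 C; n(e⁻) = 3720 / 96485 = 0.03856 mol
Cathode: Cd²⁺ + 2e⁻ → Cd → n(Cd) = 0.03856/2 = 0.01928 mol → 2.17 g
Anode: 2Cl⁻ → Cl₂ + 2e⁻ → n(Cl₂) = 0.03856/2 = 0.01928 mol → 0.432 L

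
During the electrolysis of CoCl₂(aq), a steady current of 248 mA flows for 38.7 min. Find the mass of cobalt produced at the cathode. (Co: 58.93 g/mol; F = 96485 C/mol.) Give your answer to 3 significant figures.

Q = It = 0.248 × 2322 = 575.9 C
n(e⁻) = 575.9 / 96485 = 0.005969 mol
Co²⁺ + 2e⁻ → Co, so n(Co) = 0.005969 / 2 = 0.002985 mol
m = 0.002985 × 58.93 = 0.176 g

0.176 g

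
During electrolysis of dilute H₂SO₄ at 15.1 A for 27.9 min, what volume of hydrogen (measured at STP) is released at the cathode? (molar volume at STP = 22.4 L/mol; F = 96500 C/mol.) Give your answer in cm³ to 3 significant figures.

Q = 15.1 A × 1674 s = 25280 C
n(e⁻) = Q/F = 25280/96500 = 0.2620 mol
2H⁺ + 2e⁻ → H₂, so n(H₂) = 0.2620 / 2 = 0.1310 mol
V = 0.1310 × 22.4 = 2.934 L
= 2930 cm³

2930 cm³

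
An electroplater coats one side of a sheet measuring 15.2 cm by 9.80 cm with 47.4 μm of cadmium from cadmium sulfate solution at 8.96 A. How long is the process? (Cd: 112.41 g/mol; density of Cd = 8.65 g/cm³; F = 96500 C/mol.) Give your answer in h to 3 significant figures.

0.325 h

Plated area = 15.2 × 9.80 = 149.0 cm²
Volume = 149.0 × 47.4×10⁻⁴ cm = 0.7063 cm³
m(Cd) = 0.7063 × 8.65 = 6.109 g
n(Cd) = 6.109 / 112.41 = 0.05435 mol; n(e⁻) = 2 × 0.05435 = 0.1087 mol
Q = 0.1087 × 96500 = 10490 C
t = 10490 / 8.96 = 1171 s = 0.325 h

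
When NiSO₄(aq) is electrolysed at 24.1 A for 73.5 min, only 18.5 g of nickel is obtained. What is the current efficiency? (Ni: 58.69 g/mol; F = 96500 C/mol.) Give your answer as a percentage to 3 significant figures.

Q = 24.1 × 4410 = 1.063×10^5 C
n(e⁻) = 1.063×10^5 / 96500 = 1.102 mol
Ni²⁺ + 2e⁻ → Ni, so theoretical n(Ni) = 0.5510 mol → 32.34 g
Efficiency = 18.5 / 32.34 = 0.5720 = 57.2%

57.2%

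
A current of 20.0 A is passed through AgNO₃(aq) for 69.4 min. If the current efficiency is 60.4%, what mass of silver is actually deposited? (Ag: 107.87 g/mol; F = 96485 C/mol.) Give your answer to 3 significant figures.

Q = 20.0 × 4164 = 83280 C
n(e⁻) = 83280 / 96485 = 0.8631 mol
Ag⁺ + e⁻ → Ag, so theoretical m(Ag) = 0.8631 × 107.87 = 93.10 g
Actual mass = 60.4% × 93.10 = 56.2 g

56.2 g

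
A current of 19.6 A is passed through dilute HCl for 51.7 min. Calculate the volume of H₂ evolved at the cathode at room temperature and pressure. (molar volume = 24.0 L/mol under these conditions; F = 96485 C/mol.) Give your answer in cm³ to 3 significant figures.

7560 cm³

Charge passed = 19.6 × 3102 = 60800 C
Moles of electrons = 60800 / 96485 = 0.6301 mol
2H⁺ + 2e⁻ → H₂, so n(H₂) = 0.6301 / 2 = 0.3151 mol
V = 0.3151 × 24.0 = 7.562 L
= 7560 cm³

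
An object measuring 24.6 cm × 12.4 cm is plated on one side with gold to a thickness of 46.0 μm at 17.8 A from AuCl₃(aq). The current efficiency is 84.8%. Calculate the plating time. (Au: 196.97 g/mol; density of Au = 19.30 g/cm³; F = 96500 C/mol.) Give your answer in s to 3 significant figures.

2640 s

Plated area = 24.6 × 12.4 = 305.0 cm²
Volume = 305.0 × 46.0×10⁻⁴ cm = 1.403 cm³
m(Au) = 1.403 × 19.30 = 27.08 g
n(Au) = 27.08 / 196.97 = 0.1375 mol; n(e⁻) = 3 × 0.1375 = 0.4125 mol
Q = 0.4125 × 96500 / 0.848 = 46940 C
t = 46940 / 17.8 = 2637 s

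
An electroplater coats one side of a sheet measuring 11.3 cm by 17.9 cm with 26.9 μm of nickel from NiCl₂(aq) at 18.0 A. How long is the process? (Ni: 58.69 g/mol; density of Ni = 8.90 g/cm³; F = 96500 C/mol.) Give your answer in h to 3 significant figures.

Plated area = 11.3 × 17.9 = 202.3 cm²
Volume = 202.3 × 26.9×10⁻⁴ cm = 0.5442 cm³
m(Ni) = 0.5442 × 8.90 = 4.843 g
n(Ni) = 4.843 / 58.69 = 0.08252 mol; n(e⁻) = 2 × 0.08252 = 0.1650 mol
Q = 0.1650 × 96500 = 15920 C
t = 15920 / 18.0 = 884.4 s = 0.246 h

0.246 h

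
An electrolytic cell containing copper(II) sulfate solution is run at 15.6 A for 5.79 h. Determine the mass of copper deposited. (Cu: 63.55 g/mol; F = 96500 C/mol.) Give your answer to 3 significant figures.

Q = It = 15.6 × 20844 = 3.252×10^5 C
n(e⁻) = 3.252×10^5 / 96500 = 3.370 mol
Cu²⁺ + 2e⁻ → Cu, so n(Cu) = 3.370 / 2 = 1.685 mol
m = 1.685 × 63.55 = 107 g

107 g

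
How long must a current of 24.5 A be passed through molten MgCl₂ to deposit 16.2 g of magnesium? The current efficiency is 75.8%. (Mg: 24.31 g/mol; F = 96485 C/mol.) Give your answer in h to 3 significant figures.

n(Mg) = 16.2 / 24.31 = 0.6664 mol
Mg²⁺ + 2e⁻ → Mg, so n(e⁻) = 2 × 0.6664 = 1.333 mol
Q = 1.333 × 96485 / 0.758 = 1.697×10^5 C
t = Q / I = 1.697×10^5 / 24.5 = 6927 s = 1.92 h

1.92 h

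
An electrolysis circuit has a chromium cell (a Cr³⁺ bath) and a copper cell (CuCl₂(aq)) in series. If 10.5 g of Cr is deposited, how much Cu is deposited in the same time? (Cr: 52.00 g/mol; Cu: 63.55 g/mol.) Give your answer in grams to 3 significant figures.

19.2 g

n(Cr) = 10.5 / 52.00 = 0.2019 mol
Cr³⁺ + 3e⁻ → Cr, so n(e⁻) = 3 × 0.2019 = 0.6057 mol
Same current for the same time ⇒ same n(e⁻) = 0.6057 mol in both cells.
Cu²⁺ + 2e⁻ → Cu, so n(Cu) = 0.6057 / 2 = 0.3029 mol
m(Cu) = 0.3029 × 63.55 = 19.2 g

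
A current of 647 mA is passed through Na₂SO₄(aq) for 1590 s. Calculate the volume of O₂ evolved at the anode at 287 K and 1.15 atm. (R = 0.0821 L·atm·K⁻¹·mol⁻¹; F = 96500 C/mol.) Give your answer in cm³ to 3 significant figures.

54.6 cm³

Q = It = 0.647 × 1590 = 1029 C
Moles of electrons = 1029 / 96500 = 0.01066 mol
2H₂O → O₂ + 4H⁺ + 4e⁻, so n(O₂) = 0.01066 / 4 = 0.002665 mol
V = nRT/P = 0.002665 × 0.0821 × 287 / 1.15 = 0.05460 L
= 54.6 cm³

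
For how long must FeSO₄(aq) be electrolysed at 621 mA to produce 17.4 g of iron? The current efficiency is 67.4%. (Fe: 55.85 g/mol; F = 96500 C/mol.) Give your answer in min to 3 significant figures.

n(Fe) = 17.4 / 55.85 = 0.3115 mol
Fe²⁺ + 2e⁻ → Fe, so n(e⁻) = 2 × 0.3115 = 0.6230 mol
Q = 0.6230 × 96500 / 0.674 = 89200 C
t = Q / I = 89200 / 0.621 = 1.436×10^5 s = 2390 min

2390 min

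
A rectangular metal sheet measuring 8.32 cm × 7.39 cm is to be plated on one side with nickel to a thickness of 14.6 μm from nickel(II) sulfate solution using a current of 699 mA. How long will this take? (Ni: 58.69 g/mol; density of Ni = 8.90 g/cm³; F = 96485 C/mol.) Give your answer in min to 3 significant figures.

Plated area = 8.32 × 7.39 = 61.48 cm²
Volume = 61.48 × 14.6×10⁻⁴ cm = 0.08976 cm³
m(Ni) = 0.08976 × 8.90 = 0.7989 g
n(Ni) = 0.7989 / 58.69 = 0.01361 mol; n(e⁻) = 2 × 0.01361 = 0.02722 mol
Q = 0.02722 × 96485 = 2626 C
t = 2626 / 0.699 = 3757 s = 62.6 min

62.6 min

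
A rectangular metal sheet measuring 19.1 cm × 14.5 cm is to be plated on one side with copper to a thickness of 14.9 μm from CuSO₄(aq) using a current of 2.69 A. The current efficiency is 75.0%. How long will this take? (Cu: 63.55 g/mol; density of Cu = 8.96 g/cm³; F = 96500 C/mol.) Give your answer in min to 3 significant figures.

92.8 min

Plated area = 19.1 × 14.5 = 277.0 cm²
Volume = 277.0 × 14.9×10⁻⁴ cm = 0.4127 cm³
m(Cu) = 0.4127 × 8.96 = 3.698 g
n(Cu) = 3.698 / 63.55 = 0.05819 mol; n(e⁻) = 2 × 0.05819 = 0.1164 mol
Q = 0.1164 × 96500 / 0.750 = 14980 C
t = 14980 / 2.69 = 5569 s = 92.8 min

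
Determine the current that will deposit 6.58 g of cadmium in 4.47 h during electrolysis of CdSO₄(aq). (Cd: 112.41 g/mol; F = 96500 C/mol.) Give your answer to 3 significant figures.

n(Cd) = 6.58 / 112.41 = 0.05854 mol
Cd²⁺ + 2e⁻ → Cd, so n(e⁻) = 2 × 0.05854 = 0.1171 mol
Q = 0.1171 × 96500 = 11300 C
I = Q / t = 11300 / 16092 s = 0.702 A

0.702 A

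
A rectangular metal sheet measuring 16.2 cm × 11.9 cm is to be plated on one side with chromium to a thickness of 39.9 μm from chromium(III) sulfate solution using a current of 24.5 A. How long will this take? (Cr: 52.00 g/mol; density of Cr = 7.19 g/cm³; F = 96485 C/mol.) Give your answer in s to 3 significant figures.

1260 s

Plated area = 16.2 × 11.9 = 192.8 cm²
Volume = 192.8 × 39.9×10⁻⁴ cm = 0.7693 cm³
m(Cr) = 0.7693 × 7.19 = 5.531 g
n(Cr) = 5.531 / 52.00 = 0.1064 mol; n(e⁻) = 3 × 0.1064 = 0.3192 mol
Q = 0.3192 × 96485 = 30800 C
t = 30800 / 24.5 = 1257 s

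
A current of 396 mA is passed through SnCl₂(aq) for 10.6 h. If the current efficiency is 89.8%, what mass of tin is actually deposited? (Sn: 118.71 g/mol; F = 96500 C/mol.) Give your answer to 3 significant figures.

Q = 0.396 × 38160 = 15110 C
n(e⁻) = 15110 / 96500 = 0.1566 mol
Sn²⁺ + 2e⁻ → Sn, so theoretical m(Sn) = 0.07830 × 118.71 = 9.295 g
Actual mass = 89.8% × 9.295 = 8.35 g

8.35 g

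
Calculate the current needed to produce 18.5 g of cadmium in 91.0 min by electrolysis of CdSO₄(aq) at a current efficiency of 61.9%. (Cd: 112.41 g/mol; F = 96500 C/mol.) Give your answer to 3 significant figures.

9.40 A

n(Cd) = 18.5 / 112.41 = 0.1646 mol
Cd²⁺ + 2e⁻ → Cd, so n(e⁻) = 2 × 0.1646 = 0.3292 mol
Q = 0.3292 × 96500 / 0.619 = 51320 C
I = Q / t = 51320 / 5460 s = 9.40 A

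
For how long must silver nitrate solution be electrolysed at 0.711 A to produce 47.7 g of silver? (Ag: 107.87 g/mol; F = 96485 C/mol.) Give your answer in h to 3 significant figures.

n(Ag) = 47.7 / 107.87 = 0.4422 mol
Ag⁺ + e⁻ → Ag, so n(e⁻) = 0.4422 mol
Q = 0.4422 × 96485 = 42670 C
t = Q / I = 42670 / 0.711 = 60010 s = 16.7 h

16.7 h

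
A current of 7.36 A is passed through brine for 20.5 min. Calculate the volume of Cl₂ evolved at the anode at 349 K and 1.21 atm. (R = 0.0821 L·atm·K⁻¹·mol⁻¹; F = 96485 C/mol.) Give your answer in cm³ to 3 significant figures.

1110 cm³

Q = It = 7.36 × 1230 = 9053 C
Moles of electrons = 9053 / 96485 = 0.09383 mol
2Cl⁻ → Cl₂ + 2e⁻, so n(Cl₂) = 0.09383 / 2 = 0.04692 mol
V = nRT/P = 0.04692 × 0.0821 × 349 / 1.21 = 1.111 L
= 1110 cm³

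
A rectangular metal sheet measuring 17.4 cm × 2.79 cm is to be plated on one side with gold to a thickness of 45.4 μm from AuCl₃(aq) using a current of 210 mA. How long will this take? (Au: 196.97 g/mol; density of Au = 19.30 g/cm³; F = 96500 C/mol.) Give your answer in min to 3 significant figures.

Plated area = 17.4 × 2.79 = 48.55 cm²
Volume = 48.55 × 45.4×10⁻⁴ cm = 0.2204 cm³
m(Au) = 0.2204 × 19.30 = 4.254 g
n(Au) = 4.254 / 196.97 = 0.02160 mol; n(e⁻) = 3 × 0.02160 = 0.06480 mol
Q = 0.06480 × 96500 = 6253 C
t = 6253 / 0.210 = 29780 s = 496 min

496 min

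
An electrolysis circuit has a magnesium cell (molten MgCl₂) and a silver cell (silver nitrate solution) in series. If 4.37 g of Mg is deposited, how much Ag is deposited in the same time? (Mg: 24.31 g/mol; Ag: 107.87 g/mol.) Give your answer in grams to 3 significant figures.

n(Mg) = 4.37 / 24.31 = 0.1798 mol
Mg²⁺ + 2e⁻ → Mg, so n(e⁻) = 2 × 0.1798 = 0.3596 mol
The cells are in series, so the same charge (and hence the same n(e⁻) = 0.3596 mol) passes through both.
Ag⁺ + e⁻ → Ag, so n(Ag) = 0.3596 mol
m(Ag) = 0.3596 × 107.87 = 38.8 g

38.8 g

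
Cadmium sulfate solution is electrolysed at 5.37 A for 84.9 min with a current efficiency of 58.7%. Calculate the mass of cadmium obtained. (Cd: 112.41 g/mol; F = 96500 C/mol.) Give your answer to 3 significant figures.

Q = 5.37 × 5094 = 27350 C
n(e⁻) = 27350 / 96500 = 0.2834 mol
Cd²⁺ + 2e⁻ → Cd, so theoretical m(Cd) = 0.1417 × 112.41 = 15.93 g
Actual mass = 58.7% × 15.93 = 9.35 g

9.35 g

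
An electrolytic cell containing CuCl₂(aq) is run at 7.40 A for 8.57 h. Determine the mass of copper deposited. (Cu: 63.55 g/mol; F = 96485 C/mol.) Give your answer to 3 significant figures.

75.2 g

Q = 7.40 A × 30852 s = 2.283×10^5 C
Moles of electrons = 2.283×10^5 / 96485 = 2.366 mol
Cu²⁺ + 2e⁻ → Cu, so n(Cu) = 2.366 / 2 = 1.183 mol
m = 1.183 × 63.55 = 75.2 g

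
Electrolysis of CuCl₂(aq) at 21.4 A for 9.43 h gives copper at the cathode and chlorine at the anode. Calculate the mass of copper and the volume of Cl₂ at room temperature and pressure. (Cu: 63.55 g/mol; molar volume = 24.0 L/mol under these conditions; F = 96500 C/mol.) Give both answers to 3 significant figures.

239 g Cu; 90.3 L Cl₂

Q = 21.4 × 33948 = 7.265×10^5 C; n(e⁻) = 7.265×10^5 / 96500 = 7.528 mol
Cathode: Cu²⁺ + 2e⁻ → Cu → n(Cu) = 7.528/2 = 3.764 mol → 239 g
Anode: 2Cl⁻ → Cl₂ + 2e⁻ → n(Cl₂) = 7.528/2 = 3.764 mol → 90.3 L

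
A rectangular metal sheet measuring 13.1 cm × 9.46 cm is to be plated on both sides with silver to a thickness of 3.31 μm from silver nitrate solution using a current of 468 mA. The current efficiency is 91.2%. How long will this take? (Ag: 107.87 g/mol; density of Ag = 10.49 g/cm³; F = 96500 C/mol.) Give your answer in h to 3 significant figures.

Plated area = 2 × 13.1 × 9.46 = 247.9 cm²
Volume = 247.9 × 3.31×10⁻⁴ cm = 0.08205 cm³
m(Ag) = 0.08205 × 10.49 = 0.8607 g
n(Ag) = 0.8607 / 107.87 = 0.007979 mol; n(e⁻) = 0.007979 mol
Q = 0.007979 × 96500 / 0.912 = 844.3 C
t = 844.3 / 0.468 = 1804 s = 0.501 h

0.501 h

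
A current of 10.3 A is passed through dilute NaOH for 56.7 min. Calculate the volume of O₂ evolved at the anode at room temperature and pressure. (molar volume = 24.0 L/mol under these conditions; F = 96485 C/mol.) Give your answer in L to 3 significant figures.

Q = It = 10.3 × 3402 = 35040 C
n(e⁻) = 35040 / 96485 = 0.3632 mol
2H₂O → O₂ + 4H⁺ + 4e⁻, so n(O₂) = 0.3632 / 4 = 0.09080 mol
V = 0.09080 × 24.0 = 2.179 L

2.18 L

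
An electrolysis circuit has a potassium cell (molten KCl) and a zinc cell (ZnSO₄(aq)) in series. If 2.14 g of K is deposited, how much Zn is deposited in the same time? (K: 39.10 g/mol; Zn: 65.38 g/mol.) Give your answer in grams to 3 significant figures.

n(K) = 2.14 / 39.10 = 0.05473 mol
K⁺ + e⁻ → K, so n(e⁻) = 0.05473 mol
In series, the same 0.05473 mol of electrons flows through the second cell.
Zn²⁺ + 2e⁻ → Zn, so n(Zn) = 0.05473 / 2 = 0.02737 mol
m(Zn) = 0.02737 × 65.38 = 1.79 g

1.79 g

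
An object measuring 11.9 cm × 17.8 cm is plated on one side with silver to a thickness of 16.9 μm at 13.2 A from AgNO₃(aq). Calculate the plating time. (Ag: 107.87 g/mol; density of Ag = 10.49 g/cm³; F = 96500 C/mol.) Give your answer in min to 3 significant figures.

Plated area = 11.9 × 17.8 = 211.8 cm²
Volume = 211.8 × 16.9×10⁻⁴ cm = 0.3579 cm³
m(Ag) = 0.3579 × 10.49 = 3.754 g
n(Ag) = 3.754 / 107.87 = 0.03480 mol; n(e⁻) = 0.03480 mol
Q = 0.03480 × 96500 = 3358 C
t = 3358 / 13.2 = 254.4 s = 4.24 min

4.24 min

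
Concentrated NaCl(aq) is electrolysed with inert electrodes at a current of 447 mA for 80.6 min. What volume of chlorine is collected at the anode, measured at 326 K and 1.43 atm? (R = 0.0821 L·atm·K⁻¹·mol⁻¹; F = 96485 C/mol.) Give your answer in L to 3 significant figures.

0.210 L

Q = It = 0.447 × 4836 = 2162 C
n(e⁻) = Q/F = 2162/96485 = 0.02241 mol
2Cl⁻ → Cl₂ + 2e⁻, so n(Cl₂) = 0.02241 / 2 = 0.01121 mol
V = nRT/P = 0.01121 × 0.0821 × 326 / 1.43 = 0.2098 L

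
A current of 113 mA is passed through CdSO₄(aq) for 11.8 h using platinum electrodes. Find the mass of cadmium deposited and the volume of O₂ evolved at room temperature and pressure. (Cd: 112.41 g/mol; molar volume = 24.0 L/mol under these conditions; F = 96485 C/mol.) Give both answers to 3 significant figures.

2.80 g Cd; 0.299 L O₂

Q = 0.113 × 42480 = 4800 C; n(e⁻) = 4800 / 96485 = 0.04975 mol
Cathode: Cd²⁺ + 2e⁻ → Cd → n(Cd) = 0.04975/2 = 0.02488 mol → 2.80 g
Anode: 2H₂O → O₂ + 4H⁺ + 4e⁻ → n(O₂) = 0.04975/4 = 0.01244 mol → 0.299 L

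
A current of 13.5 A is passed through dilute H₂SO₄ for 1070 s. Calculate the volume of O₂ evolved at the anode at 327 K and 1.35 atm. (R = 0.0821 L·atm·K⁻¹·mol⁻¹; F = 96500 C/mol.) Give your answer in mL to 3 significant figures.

Q = It = 13.5 × 1070 = 14450 C
Moles of electrons = 14450 / 96500 = 0.1497 mol
2H₂O → O₂ + 4H⁺ + 4e⁻, so n(O₂) = 0.1497 / 4 = 0.03743 mol
V = nRT/P = 0.03743 × 0.0821 × 327 / 1.35 = 0.7443 L
= 744 mL

744 mL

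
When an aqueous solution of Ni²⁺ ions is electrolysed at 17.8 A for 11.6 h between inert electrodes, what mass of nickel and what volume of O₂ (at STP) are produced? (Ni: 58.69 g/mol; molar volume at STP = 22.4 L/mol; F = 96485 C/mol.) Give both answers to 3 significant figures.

226 g Ni; 43.1 L O₂

Q = 17.8 × 41760 = 7.433×10^5 C; n(e⁻) = 7.433×10^5 / 96485 = 7.704 mol
Cathode: Ni²⁺ + 2e⁻ → Ni → n(Ni) = 7.704/2 = 3.852 mol → 226 g
Anode: 2H₂O → O₂ + 4H⁺ + 4e⁻ → n(O₂) = 7.704/4 = 1.926 mol → 43.1 L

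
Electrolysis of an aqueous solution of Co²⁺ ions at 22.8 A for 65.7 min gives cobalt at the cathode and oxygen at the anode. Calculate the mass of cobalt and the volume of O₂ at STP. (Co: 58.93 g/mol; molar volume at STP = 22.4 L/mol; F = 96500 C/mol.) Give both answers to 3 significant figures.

Q = 22.8 × 3942 = 89880 C; n(e⁻) = 89880 / 96500 = 0.9314 mol
Cathode: Co²⁺ + 2e⁻ → Co → n(Co) = 0.9314/2 = 0.4657 mol → 27.4 g
Anode: 2H₂O → O₂ + 4H⁺ + 4e⁻ → n(O₂) = 0.9314/4 = 0.2329 mol → 5.22 L

27.4 g Co; 5.22 L O₂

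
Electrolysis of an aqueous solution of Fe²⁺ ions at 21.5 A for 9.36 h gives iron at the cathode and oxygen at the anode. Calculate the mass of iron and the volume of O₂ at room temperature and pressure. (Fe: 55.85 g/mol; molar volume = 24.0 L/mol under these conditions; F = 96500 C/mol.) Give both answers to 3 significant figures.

Q = 21.5 × 33696 = 7.245×10^5 C; n(e⁻) = 7.245×10^5 / 96500 = 7.508 mol
Cathode: Fe²⁺ + 2e⁻ → Fe → n(Fe) = 7.508/2 = 3.754 mol → 210 g
Anode: 2H₂O → O₂ + 4H⁺ + 4e⁻ → n(O₂) = 7.508/4 = 1.877 mol → 45.0 L

210 g Fe; 45.0 L O₂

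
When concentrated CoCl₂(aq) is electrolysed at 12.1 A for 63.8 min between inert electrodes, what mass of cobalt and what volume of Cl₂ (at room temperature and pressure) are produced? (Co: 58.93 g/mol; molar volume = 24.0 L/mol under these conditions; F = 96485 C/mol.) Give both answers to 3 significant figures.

Q = 12.1 × 3828 = 46320 C; n(e⁻) = 46320 / 96485 = 0.4801 mol
Cathode: Co²⁺ + 2e⁻ → Co → n(Co) = 0.4801/2 = 0.2401 mol → 14.1 g
Anode: 2Cl⁻ → Cl₂ + 2e⁻ → n(Cl₂) = 0.4801/2 = 0.2401 mol → 5.76 L

14.1 g Co; 5.76 L Cl₂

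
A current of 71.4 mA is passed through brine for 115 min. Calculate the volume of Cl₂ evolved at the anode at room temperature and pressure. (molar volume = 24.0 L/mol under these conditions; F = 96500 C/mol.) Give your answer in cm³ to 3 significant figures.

61.3 cm³

Q = It = 0.0714 × 6900 = 492.7 C
Moles of electrons = 492.7 / 96500 = 0.005106 mol
2Cl⁻ → Cl₂ + 2e⁻, so n(Cl₂) = 0.005106 / 2 = 0.002553 mol
V = 0.002553 × 24.0 = 0.06127 L
= 61.3 cm³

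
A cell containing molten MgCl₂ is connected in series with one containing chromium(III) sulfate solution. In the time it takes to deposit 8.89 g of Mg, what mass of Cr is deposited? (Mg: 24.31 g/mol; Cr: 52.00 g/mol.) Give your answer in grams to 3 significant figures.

12.7 g

n(Mg) = 8.89 / 24.31 = 0.3657 mol
Mg²⁺ + 2e⁻ → Mg, so n(e⁻) = 2 × 0.3657 = 0.7314 mol
In series, the same 0.7314 mol of electrons flows through the second cell.
Cr³⁺ + 3e⁻ → Cr, so n(Cr) = 0.7314 / 3 = 0.2438 mol
m(Cr) = 0.2438 × 52.00 = 12.7 g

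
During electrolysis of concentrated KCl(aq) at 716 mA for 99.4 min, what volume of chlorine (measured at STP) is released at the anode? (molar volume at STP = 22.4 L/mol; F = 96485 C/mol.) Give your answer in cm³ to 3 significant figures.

496 cm³

Q = It = 0.716 × 5964 = 4270 C
n(e⁻) = 4270 / 96485 = 0.04426 mol
2Cl⁻ → Cl₂ + 2e⁻, so n(Cl₂) = 0.04426 / 2 = 0.02213 mol
V = 0.02213 × 22.4 = 0.4957 L
= 496 cm³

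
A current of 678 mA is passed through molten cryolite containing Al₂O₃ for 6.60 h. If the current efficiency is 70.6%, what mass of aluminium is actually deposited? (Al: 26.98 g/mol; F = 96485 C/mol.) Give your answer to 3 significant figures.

Q = 0.678 × 23760 = 16110 C
n(e⁻) = 16110 / 96485 = 0.1670 mol
Al³⁺ + 3e⁻ → Al, so theoretical m(Al) = 0.05567 × 26.98 = 1.502 g
Actual mass = 70.6% × 1.502 = 1.06 g

1.06 g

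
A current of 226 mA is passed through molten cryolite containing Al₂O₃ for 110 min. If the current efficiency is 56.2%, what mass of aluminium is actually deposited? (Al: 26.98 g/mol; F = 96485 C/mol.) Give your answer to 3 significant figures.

Q = 0.226 × 6600 = 1492 C
n(e⁻) = 1492 / 96485 = 0.01546 mol
Al³⁺ + 3e⁻ → Al, so theoretical m(Al) = 0.005153 × 26.98 = 0.1390 g
Actual mass = 56.2% × 0.1390 = 0.0781 g

0.0781 g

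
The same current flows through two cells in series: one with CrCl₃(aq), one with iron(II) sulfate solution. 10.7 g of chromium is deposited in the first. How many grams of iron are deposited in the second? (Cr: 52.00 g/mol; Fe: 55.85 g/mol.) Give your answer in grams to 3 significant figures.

17.2 g

n(Cr) = 10.7 / 52.00 = 0.2058 mol
Cr³⁺ + 3e⁻ → Cr, so n(e⁻) = 3 × 0.2058 = 0.6174 mol
Same current for the same time ⇒ same n(e⁻) = 0.6174 mol in both cells.
Fe²⁺ + 2e⁻ → Fe, so n(Fe) = 0.6174 / 2 = 0.3087 mol
m(Fe) = 0.3087 × 55.85 = 17.2 g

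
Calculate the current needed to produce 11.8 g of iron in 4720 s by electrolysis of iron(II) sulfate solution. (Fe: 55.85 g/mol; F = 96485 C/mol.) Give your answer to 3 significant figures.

8.64 A

n(Fe) = 11.8 / 55.85 = 0.2113 mol
Fe²⁺ + 2e⁻ → Fe, so n(e⁻) = 2 × 0.2113 = 0.4226 mol
Q = 0.4226 × 96485 = 40770 C
I = Q / t = 40770 / 4720 s = 8.64 A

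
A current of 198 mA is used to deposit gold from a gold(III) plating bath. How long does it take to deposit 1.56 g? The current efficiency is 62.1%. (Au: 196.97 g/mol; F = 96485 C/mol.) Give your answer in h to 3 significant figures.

5.18 h

n(Au) = 1.56 / 196.97 = 0.007920 mol
Au³⁺ + 3e⁻ → Au, so n(e⁻) = 3 × 0.007920 = 0.02376 mol
Q = 0.02376 × 96485 / 0.621 = 3692 C
t = Q / I = 3692 / 0.198 = 18650 s = 5.18 h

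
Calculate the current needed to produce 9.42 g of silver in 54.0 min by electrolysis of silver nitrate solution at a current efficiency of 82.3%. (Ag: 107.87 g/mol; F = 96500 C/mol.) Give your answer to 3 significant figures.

n(Ag) = 9.42 / 107.87 = 0.08733 mol
Ag⁺ + e⁻ → Ag, so n(e⁻) = 0.08733 mol
Q = 0.08733 × 96500 / 0.823 = 10240 C
I = Q / t = 10240 / 3240 s = 3.16 A

3.16 A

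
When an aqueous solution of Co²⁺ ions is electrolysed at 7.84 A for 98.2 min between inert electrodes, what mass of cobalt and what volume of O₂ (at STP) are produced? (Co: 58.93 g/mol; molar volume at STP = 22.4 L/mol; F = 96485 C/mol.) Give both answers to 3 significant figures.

14.1 g Co; 2.68 L O₂

Q = 7.84 × 5892 = 46190 C; n(e⁻) = 46190 / 96485 = 0.4787 mol
Cathode: Co²⁺ + 2e⁻ → Co → n(Co) = 0.4787/2 = 0.2394 mol → 14.1 g
Anode: 2H₂O → O₂ + 4H⁺ + 4e⁻ → n(O₂) = 0.4787/4 = 0.1197 mol → 2.68 L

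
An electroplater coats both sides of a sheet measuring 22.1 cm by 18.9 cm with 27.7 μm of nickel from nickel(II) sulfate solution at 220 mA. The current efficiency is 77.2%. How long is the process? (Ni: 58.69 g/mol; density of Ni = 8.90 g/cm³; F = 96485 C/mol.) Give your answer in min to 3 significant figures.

Plated area = 2 × 22.1 × 18.9 = 835.4 cm²
Volume = 835.4 × 27.7×10⁻⁴ cm = 2.314 cm³
m(Ni) = 2.314 × 8.90 = 20.59 g
n(Ni) = 20.59 / 58.69 = 0.3508 mol; n(e⁻) = 2 × 0.3508 = 0.7016 mol
Q = 0.7016 × 96485 / 0.772 = 87690 C
t = 87690 / 0.220 = 3.986×10^5 s = 6640 min

6640 min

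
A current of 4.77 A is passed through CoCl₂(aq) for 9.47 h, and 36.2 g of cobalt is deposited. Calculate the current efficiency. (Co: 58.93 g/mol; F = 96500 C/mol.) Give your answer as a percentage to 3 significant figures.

72.9%

Q = 4.77 × 34092 = 1.626×10^5 C
n(e⁻) = 1.626×10^5 / 96500 = 1.685 mol
Co²⁺ + 2e⁻ → Co, so theoretical n(Co) = 0.8425 mol → 49.65 g
Efficiency = 36.2 / 49.65 = 0.7291 = 72.9%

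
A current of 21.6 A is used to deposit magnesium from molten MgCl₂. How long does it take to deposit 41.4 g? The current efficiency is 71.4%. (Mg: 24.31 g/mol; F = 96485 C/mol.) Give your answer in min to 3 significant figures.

n(Mg) = 41.4 / 24.31 = 1.703 mol
Mg²⁺ + 2e⁻ → Mg, so n(e⁻) = 2 × 1.703 = 3.406 mol
Q = 3.406 × 96485 / 0.714 = 4.603×10^5 C
t = Q / I = 4.603×10^5 / 21.6 = 21310 s = 355 min

355 min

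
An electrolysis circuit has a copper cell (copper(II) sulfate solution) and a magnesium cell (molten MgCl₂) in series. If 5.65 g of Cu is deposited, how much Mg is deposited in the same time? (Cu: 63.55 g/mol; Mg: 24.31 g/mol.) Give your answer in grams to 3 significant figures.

n(Cu) = 5.65 / 63.55 = 0.08891 mol
Cu²⁺ + 2e⁻ → Cu, so n(e⁻) = 2 × 0.08891 = 0.1778 mol
In series, the same 0.1778 mol of electrons flows through the second cell.
Mg²⁺ + 2e⁻ → Mg, so n(Mg) = 0.1778 / 2 = 0.08890 mol
m(Mg) = 0.08890 × 24.31 = 2.16 g

2.16 g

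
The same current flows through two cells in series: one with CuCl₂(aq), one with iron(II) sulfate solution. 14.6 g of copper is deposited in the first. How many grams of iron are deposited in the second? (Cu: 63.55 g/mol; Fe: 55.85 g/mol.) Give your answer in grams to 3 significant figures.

n(Cu) = 14.6 / 63.55 = 0.2297 mol
Cu²⁺ + 2e⁻ → Cu, so n(e⁻) = 2 × 0.2297 = 0.4594 mol
Same current for the same time ⇒ same n(e⁻) = 0.4594 mol in both cells.
Fe²⁺ + 2e⁻ → Fe, so n(Fe) = 0.4594 / 2 = 0.2297 mol
m(Fe) = 0.2297 × 55.85 = 12.8 g

12.8 g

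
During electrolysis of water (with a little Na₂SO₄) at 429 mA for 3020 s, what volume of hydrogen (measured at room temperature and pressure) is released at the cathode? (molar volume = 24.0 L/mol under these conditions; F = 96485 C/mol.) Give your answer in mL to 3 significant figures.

Charge passed = 0.429 × 3020 = 1296 C
n(e⁻) = 1296 / 96485 = 0.01343 mol
2H⁺ + 2e⁻ → H₂, so n(H₂) = 0.01343 / 2 = 0.006715 mol
V = 0.006715 × 24.0 = 0.1612 L
= 161 mL

161 mL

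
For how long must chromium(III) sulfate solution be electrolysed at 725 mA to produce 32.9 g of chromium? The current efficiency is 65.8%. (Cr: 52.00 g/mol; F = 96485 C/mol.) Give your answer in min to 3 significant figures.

n(Cr) = 32.9 / 52.00 = 0.6327 mol
Cr³⁺ + 3e⁻ → Cr, so n(e⁻) = 3 × 0.6327 = 1.898 mol
Q = 1.898 × 96485 / 0.658 = 2.783×10^5 C
t = Q / I = 2.783×10^5 / 0.725 = 3.839×10^5 s = 6400 min

6400 min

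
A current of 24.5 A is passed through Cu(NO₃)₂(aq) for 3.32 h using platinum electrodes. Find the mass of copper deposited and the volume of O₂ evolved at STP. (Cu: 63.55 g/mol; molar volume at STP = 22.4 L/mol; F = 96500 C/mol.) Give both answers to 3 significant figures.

Q = 24.5 × 11952 = 2.928×10^5 C; n(e⁻) = 2.928×10^5 / 96500 = 3.034 mol
Cathode: Cu²⁺ + 2e⁻ → Cu → n(Cu) = 3.034/2 = 1.517 mol → 96.4 g
Anode: 2H₂O → O₂ + 4H⁺ + 4e⁻ → n(O₂) = 3.034/4 = 0.7585 mol → 17.0 L

96.4 g Cu; 17.0 L O₂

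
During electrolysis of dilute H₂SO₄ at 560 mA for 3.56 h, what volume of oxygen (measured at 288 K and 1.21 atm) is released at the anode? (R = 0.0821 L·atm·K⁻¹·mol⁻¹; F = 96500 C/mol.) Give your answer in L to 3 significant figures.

Q = It = 0.560 × 12816 = 7177 C
n(e⁻) = Q/F = 7177/96500 = 0.07437 mol
2H₂O → O₂ + 4H⁺ + 4e⁻, so n(O₂) = 0.07437 / 4 = 0.01859 mol
V = nRT/P = 0.01859 × 0.0821 × 288 / 1.21 = 0.3633 L

0.363 L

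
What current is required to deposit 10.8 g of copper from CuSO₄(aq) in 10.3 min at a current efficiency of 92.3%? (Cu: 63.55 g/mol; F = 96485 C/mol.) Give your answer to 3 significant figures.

n(Cu) = 10.8 / 63.55 = 0.1699 mol
Cu²⁺ + 2e⁻ → Cu, so n(e⁻) = 2 × 0.1699 = 0.3398 mol
Q = 0.3398 × 96485 / 0.923 = 35520 C
I = Q / t = 35520 / 618 s = 57.5 A

57.5 A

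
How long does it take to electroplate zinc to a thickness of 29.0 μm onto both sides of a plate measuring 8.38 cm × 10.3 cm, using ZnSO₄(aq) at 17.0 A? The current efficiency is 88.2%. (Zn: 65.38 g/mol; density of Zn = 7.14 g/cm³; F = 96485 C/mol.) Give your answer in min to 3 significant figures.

Plated area = 2 × 8.38 × 10.3 = 172.6 cm²
Volume = 172.6 × 29.0×10⁻⁴ cm = 0.5005 cm³
m(Zn) = 0.5005 × 7.14 = 3.574 g
n(Zn) = 3.574 / 65.38 = 0.05467 mol; n(e⁻) = 2 × 0.05467 = 0.1093 mol
Q = 0.1093 × 96485 / 0.882 = 11960 C
t = 11960 / 17.0 = 703.5 s = 11.7 min

11.7 min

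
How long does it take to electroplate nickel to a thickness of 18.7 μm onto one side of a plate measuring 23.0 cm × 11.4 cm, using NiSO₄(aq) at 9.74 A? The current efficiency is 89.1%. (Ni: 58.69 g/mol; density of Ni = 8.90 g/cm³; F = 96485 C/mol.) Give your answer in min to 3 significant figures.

27.6 min

Plated area = 23.0 × 11.4 = 262.2 cm²
Volume = 262.2 × 18.7×10⁻⁴ cm = 0.4903 cm³
m(Ni) = 0.4903 × 8.90 = 4.364 g
n(Ni) = 4.364 / 58.69 = 0.07436 mol; n(e⁻) = 2 × 0.07436 = 0.1487 mol
Q = 0.1487 × 96485 / 0.891 = 16100 C
t = 16100 / 9.74 = 1653 s = 27.6 min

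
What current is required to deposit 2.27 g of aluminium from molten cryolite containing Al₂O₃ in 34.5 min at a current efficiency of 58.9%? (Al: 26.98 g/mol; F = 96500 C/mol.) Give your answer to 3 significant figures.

20.0 A

n(Al) = 2.27 / 26.98 = 0.08414 mol
Al³⁺ + 3e⁻ → Al, so n(e⁻) = 3 × 0.08414 = 0.2524 mol
Q = 0.2524 × 96500 / 0.589 = 41350 C
I = Q / t = 41350 / 2070 s = 20.0 A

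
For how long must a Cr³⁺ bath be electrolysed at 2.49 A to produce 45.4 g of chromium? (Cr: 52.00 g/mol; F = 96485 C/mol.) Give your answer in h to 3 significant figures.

n(Cr) = 45.4 / 52.00 = 0.8731 mol
Cr³⁺ + 3e⁻ → Cr, so n(e⁻) = 3 × 0.8731 = 2.619 mol
Q = 2.619 × 96485 = 2.527×10^5 C
t = Q / I = 2.527×10^5 / 2.49 = 1.015×10^5 s = 28.2 h

28.2 h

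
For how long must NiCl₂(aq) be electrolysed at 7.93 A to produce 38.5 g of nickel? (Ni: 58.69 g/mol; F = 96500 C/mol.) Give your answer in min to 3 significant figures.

266 min

n(Ni) = 38.5 / 58.69 = 0.6560 mol
Ni²⁺ + 2e⁻ → Ni, so n(e⁻) = 2 × 0.6560 = 1.312 mol
Q = 1.312 × 96500 = 1.266×10^5 C
t = Q / I = 1.266×10^5 / 7.93 = 15960 s = 266 min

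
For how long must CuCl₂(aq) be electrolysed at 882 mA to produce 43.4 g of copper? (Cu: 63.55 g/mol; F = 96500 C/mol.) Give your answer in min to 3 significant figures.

n(Cu) = 43.4 / 63.55 = 0.6829 mol
Cu²⁺ + 2e⁻ → Cu, so n(e⁻) = 2 × 0.6829 = 1.366 mol
Q = 1.366 × 96500 = 1.318×10^5 C
t = Q / I = 1.318×10^5 / 0.882 = 1.494×10^5 s = 2490 min

2490 min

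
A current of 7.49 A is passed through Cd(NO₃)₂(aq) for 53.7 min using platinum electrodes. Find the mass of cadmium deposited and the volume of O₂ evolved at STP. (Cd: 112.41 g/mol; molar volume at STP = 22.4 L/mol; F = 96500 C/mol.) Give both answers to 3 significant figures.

14.1 g Cd; 1.40 L O₂

Q = 7.49 × 3222 = 24130 C; n(e⁻) = 24130 / 96500 = 0.2501 mol
Cathode: Cd²⁺ + 2e⁻ → Cd → n(Cd) = 0.2501/2 = 0.1251 mol → 14.1 g
Anode: 2H₂O → O₂ + 4H⁺ + 4e⁻ → n(O₂) = 0.2501/4 = 0.06253 mol → 1.40 L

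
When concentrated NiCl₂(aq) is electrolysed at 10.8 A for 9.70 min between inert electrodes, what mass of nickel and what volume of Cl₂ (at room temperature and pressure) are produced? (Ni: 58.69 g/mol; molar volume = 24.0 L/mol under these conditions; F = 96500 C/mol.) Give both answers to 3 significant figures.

Q = 10.8 × 582 = 6286 C; n(e⁻) = 6286 / 96500 = 0.06514 mol
Cathode: Ni²⁺ + 2e⁻ → Ni → n(Ni) = 0.06514/2 = 0.03257 mol → 1.91 g
Anode: 2Cl⁻ → Cl₂ + 2e⁻ → n(Cl₂) = 0.06514/2 = 0.03257 mol → 0.782 L

1.91 g Ni; 0.782 L Cl₂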